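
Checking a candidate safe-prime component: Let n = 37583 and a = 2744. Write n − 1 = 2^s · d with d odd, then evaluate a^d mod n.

n − 1 = 37582 = 2^1 · 18791, so s = 1 and d = 18791.
By repeated squaring, 2744^18791 ≡ 16758 (mod 37583).

16758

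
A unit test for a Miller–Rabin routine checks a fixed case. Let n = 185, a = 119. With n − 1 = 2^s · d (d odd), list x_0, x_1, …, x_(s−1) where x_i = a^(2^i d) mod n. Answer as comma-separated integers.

14, 11, 121

n − 1 = 184 = 2^3 · 23, so s = 3 and d = 23.
x_0 = 119^23 mod 185 = 14.
x_1 = 14^2 mod 185 = 11.
x_2 = 11^2 mod 185 = 121.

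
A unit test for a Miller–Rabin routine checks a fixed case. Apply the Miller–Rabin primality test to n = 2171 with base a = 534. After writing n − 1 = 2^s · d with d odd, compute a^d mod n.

n − 1 = 2170 = 2^1 · 1085, so s = 1 and d = 1085.
534^1085 mod 2171 = 690.

690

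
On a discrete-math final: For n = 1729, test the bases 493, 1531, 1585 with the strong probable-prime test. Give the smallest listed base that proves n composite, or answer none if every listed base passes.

n − 1 = 1728 = 2^6 · 27, so s = 6 and d = 27.
Base 493: x_0 = 493^27 mod 1729 = 1728. x_0 = 1728 ≡ −1, so 493 is not a witness.
Base 1531: x_0 = 1531^27 mod 1729 = 818. x_0 is neither 1 nor 1728, so continue squaring. x_1 = 818^2 mod 1729 = 1. x_1 = 1 but x_0 ≠ ±1, a nontrivial square root of 1 — 1531 is a witness and 1729 is composite.
Base 1585: x_0 = 1585^27 mod 1729 = 1728. x_0 = 1728 ≡ −1, so 1585 is not a witness.
The smallest witness among the given bases is 1531.

1531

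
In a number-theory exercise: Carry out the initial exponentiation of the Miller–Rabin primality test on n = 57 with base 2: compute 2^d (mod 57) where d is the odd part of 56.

14

n − 1 = 56 = 2^3 · 7, so s = 3 and d = 7.
2^7 mod 57 = 14.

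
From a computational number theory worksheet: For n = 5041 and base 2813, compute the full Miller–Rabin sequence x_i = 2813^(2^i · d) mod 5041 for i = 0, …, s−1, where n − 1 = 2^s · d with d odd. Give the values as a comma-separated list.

n − 1 = 5040 = 2^4 · 315, so s = 4 and d = 315.
x_0 = 2813^315 mod 5041 = 780.
x_1 = 780^2 mod 5041 = 3480.
x_2 = 3480^2 mod 5041 = 1918.
x_3 = 1918^2 mod 5041 = 3835.

780, 3480, 1918, 3835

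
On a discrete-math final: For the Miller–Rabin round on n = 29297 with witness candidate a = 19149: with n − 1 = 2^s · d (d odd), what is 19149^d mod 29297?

6687

n − 1 = 29296 = 2^4 · 1831, so s = 4 and d = 1831.
By repeated squaring, 19149^1831 ≡ 6687 (mod 29297).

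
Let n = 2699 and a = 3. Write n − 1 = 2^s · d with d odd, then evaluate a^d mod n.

n − 1 = 2698 = 2^1 · 1349, so s = 1 and d = 1349.
3^1349 mod 2699 = 1.

1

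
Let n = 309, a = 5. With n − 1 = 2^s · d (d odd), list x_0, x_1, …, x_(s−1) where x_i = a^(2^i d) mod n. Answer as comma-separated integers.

n − 1 = 308 = 2^2 · 77, so s = 2 and d = 77.
x_0 = 5^77 mod 309 = 146.
x_1 = 146^2 mod 309 = 304.

146, 304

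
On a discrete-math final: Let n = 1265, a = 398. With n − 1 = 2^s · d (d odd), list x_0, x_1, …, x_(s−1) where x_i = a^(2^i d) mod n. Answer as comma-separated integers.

n − 1 = 1264 = 2^4 · 79, so s = 4 and d = 79.
x_0 = 398^79 mod 1265 = 457.
x_1 = 457^2 mod 1265 = 124.
x_2 = 124^2 mod 1265 = 196.
x_3 = 196^2 mod 1265 = 466.

457, 124, 196, 466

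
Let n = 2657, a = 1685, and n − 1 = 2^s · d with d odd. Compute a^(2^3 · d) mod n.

2494

n − 1 = 2656 = 2^5 · 83, so s = 5 and d = 83.
x_0 = 1685^83 mod 2657 = 1970.
x_1 = 1970^2 mod 2657 = 1680.
x_2 = 1680^2 mod 2657 = 666.
x_3 = 666^2 mod 2657 = 2494.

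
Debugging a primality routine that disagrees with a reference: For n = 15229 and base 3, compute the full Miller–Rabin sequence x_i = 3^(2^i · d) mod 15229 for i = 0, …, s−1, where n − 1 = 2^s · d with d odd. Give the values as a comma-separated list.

n − 1 = 15228 = 2^2 · 3807, so s = 2 and d = 3807.
x_0 = 3^3807 mod 15229 = 2025.
x_1 = 2025^2 mod 15229 = 4024.

2025, 4024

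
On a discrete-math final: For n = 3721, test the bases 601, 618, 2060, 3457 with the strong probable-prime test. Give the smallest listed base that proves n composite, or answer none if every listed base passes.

none

n − 1 = 3720 = 2^3 · 465, so s = 3 and d = 465.
Base 601: x_0 = 601^465 mod 3721 = 3720. x_0 = 3720 ≡ −1, so 601 is not a witness.
Base 618: x_0 = 618^465 mod 3721 = 682. x_0 is neither 1 nor 3720, so continue squaring. x_1 = 682^2 mod 3721 = 3720. x_1 ≡ −1, so 618 is not a witness.
Base 2060: x_0 = 2060^465 mod 3721 = 1. x_0 = 1, so 2060 is not a witness.
Base 3457: x_0 = 3457^465 mod 3721 = 3720. x_0 = 3720 ≡ −1, so 3457 is not a witness.
No listed base is a witness for 3721.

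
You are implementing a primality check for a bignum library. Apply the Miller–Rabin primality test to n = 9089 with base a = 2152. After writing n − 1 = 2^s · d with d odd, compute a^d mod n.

5362

n − 1 = 9088 = 2^7 · 71, so s = 7 and d = 71.
By repeated squaring, 2152^71 ≡ 5362 (mod 9089).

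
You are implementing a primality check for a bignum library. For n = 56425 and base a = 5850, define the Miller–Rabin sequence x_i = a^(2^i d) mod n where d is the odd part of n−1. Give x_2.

n − 1 = 56424 = 2^3 · 7053, so s = 3 and d = 7053.
x_0 = 5850^7053 mod 56425 = 51700.
x_1 = 51700^2 mod 56425 = 37750.
x_2 = 37750^2 mod 56425 = 49125.

49125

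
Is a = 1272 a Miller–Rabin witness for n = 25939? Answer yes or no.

n − 1 = 25938 = 2^1 · 12969, so s = 1 and d = 12969.
Repeated squaring mod 25939: 1272^1 ≡ 1272, 1272^2 ≡ 9766, 1272^4 ≡ 22992, 1272^8 ≡ 21183, 1272^16 ≡ 728, 1272^32 ≡ 11204, 1272^64 ≡ 10795, 1272^128 ≡ 14037, 1272^256 ≡ 4725, 1272^512 ≡ 18085, 1272^1024 ≡ 2374, 1272^2048 ≡ 7113, 1272^4096 ≡ 13719, 1272^8192 ≡ 23516.
12969 = 8192 + 4096 + 512 + 128 + 32 + 8 + 1, so 1272^12969 ≡ 23516·13719·18085·14037·11204·21183·1272 ≡ 25938 (mod 25939).
x_0 = 1272^12969 mod 25939 = 25938.
x_0 = 25938 ≡ −1, so 1272 is not a witness.

no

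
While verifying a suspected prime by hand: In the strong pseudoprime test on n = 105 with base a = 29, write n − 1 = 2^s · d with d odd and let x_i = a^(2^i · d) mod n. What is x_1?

1

n − 1 = 104 = 2^3 · 13, so s = 3 and d = 13.
Repeated squaring mod 105: 29^1 ≡ 29, 29^2 ≡ 1, 29^4 ≡ 1, 29^8 ≡ 1.
13 = 8 + 4 + 1, so 29^13 ≡ 1·1·29 ≡ 29 (mod 105).
x_0 = 29.
x_1 = 29^2 mod 105 = 1.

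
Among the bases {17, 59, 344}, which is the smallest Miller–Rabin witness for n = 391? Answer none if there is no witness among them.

n − 1 = 390 = 2^1 · 195, so s = 1 and d = 195.
Base 17: x_0 = 17^195 mod 391 = 51. x_0 ∉ {1, 390} and s = 1, so 17 is a Miller–Rabin witness and 391 is composite.
Base 59: x_0 = 59^195 mod 391 = 2. x_0 ∉ {1, 390} and s = 1, so 59 is a Miller–Rabin witness and 391 is composite.
Base 344: x_0 = 344^195 mod 391 = 183. x_0 ∉ {1, 390} and s = 1, so 344 is a Miller–Rabin witness and 391 is composite.
The smallest witness among the given bases is 17.

17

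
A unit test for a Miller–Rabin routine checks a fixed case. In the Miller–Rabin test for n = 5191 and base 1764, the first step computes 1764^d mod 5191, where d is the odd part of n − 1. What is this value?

n − 1 = 5190 = 2^1 · 2595, so s = 1 and d = 2595.
1764^2595 mod 5191 = 2762.

2762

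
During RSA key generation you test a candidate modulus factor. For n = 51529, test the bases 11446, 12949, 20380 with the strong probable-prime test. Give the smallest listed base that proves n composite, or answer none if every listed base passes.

n − 1 = 51528 = 2^3 · 6441, so s = 3 and d = 6441.
Base 11446: x_0 = 11446^6441 mod 51529 = 51528. x_0 = 51528 ≡ −1, so 11446 is not a witness.
Base 12949: x_0 = 12949^6441 mod 51529 = 40634. x_0 is neither 1 nor 51528, so continue squaring. x_1 = 40634^2 mod 51529 = 29738. x_2 = 29738^2 mod 51529 = 7946. Reached i = s−1 = 2 without hitting −1: 12949 is a Miller–Rabin witness and 51529 is composite.
Base 20380: x_0 = 20380^6441 mod 51529 = 46309. x_0 is neither 1 nor 51528, so continue squaring. x_1 = 46309^2 mod 51529 = 41088. x_2 = 41088^2 mod 51529 = 30646. Reached i = s−1 = 2 without hitting −1: 20380 is a Miller–Rabin witness and 51529 is composite.
The smallest witness among the given bases is 12949.

12949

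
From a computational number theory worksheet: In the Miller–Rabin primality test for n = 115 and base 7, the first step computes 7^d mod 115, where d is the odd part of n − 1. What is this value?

112

n − 1 = 114 = 2^1 · 57, so s = 1 and d = 57.
Repeated squaring mod 115: 7^1 ≡ 7, 7^2 ≡ 49, 7^4 ≡ 101, 7^8 ≡ 81, 7^16 ≡ 6, 7^32 ≡ 36.
57 = 32 + 16 + 8 + 1, so 7^57 ≡ 36·6·81·7 ≡ 112 (mod 115).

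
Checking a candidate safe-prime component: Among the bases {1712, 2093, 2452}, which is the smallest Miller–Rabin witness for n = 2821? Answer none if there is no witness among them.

2093

n − 1 = 2820 = 2^2 · 705, so s = 2 and d = 705.
Base 1712: x_0 = 1712^705 mod 2821 = 1. x_0 = 1, so 1712 is not a witness.
Base 2093: x_0 = 2093^705 mod 2821 = 1365. x_0 is neither 1 nor 2820, so continue squaring. x_1 = 1365^2 mod 2821 = 1365. Reached i = s−1 = 1 without hitting −1: 2093 is a Miller–Rabin witness and 2821 is composite.
Base 2452: x_0 = 2452^705 mod 2821 = 1828. x_0 is neither 1 nor 2820, so continue squaring. x_1 = 1828^2 mod 2821 = 1520. Reached i = s−1 = 1 without hitting −1: 2452 is a Miller–Rabin witness and 2821 is composite.
The smallest witness among the given bases is 2093.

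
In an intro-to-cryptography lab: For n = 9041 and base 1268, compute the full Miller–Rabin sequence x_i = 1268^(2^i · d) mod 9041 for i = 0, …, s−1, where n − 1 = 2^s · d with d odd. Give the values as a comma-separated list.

6757, 9040, 1, 1

n − 1 = 9040 = 2^4 · 565, so s = 4 and d = 565.
x_0 = 1268^565 mod 9041 = 6757.
x_1 = 6757^2 mod 9041 = 9040.
x_2 = 9040^2 mod 9041 = 1.
x_3 = 1^2 mod 9041 = 1.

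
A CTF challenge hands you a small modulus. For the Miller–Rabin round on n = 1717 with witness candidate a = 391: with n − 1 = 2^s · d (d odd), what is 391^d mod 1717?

n − 1 = 1716 = 2^2 · 429, so s = 2 and d = 429.
Repeated squaring mod 1717: 391^1 ≡ 391, 391^2 ≡ 68, 391^4 ≡ 1190, 391^8 ≡ 1292, 391^16 ≡ 340, 391^32 ≡ 561, 391^64 ≡ 510, 391^128 ≡ 833, 391^256 ≡ 221.
429 = 256 + 128 + 32 + 8 + 4 + 1, so 391^429 ≡ 221·833·561·1292·1190·391 ≡ 1190 (mod 1717).

1190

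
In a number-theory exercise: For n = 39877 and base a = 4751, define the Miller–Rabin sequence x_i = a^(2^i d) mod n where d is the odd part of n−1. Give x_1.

1

n − 1 = 39876 = 2^2 · 9969, so s = 2 and d = 9969.
Repeated squaring mod 39877: 4751^1 ≡ 4751, 4751^2 ≡ 1619, 4751^4 ≡ 29156, 4751^8 ≡ 14327, 4751^16 ≡ 16010, 4751^32 ≡ 30621, 4751^64 ≡ 17740, 4751^128 ≡ 38193, 4751^256 ≡ 4589, 4751^512 ≡ 3865, 4751^1024 ≡ 24227, 4751^2048 ≡ 37843, 4751^4096 ≡ 29825, 4751^8192 ≡ 34263.
9969 = 8192 + 1024 + 512 + 128 + 64 + 32 + 16 + 1, so 4751^9969 ≡ 34263·24227·3865·38193·17740·30621·16010·4751 ≡ 1 (mod 39877).
x_0 = 1.
x_1 = 1^2 mod 39877 = 1.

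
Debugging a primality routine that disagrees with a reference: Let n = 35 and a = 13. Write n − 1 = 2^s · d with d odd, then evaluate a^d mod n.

13

n − 1 = 34 = 2^1 · 17, so s = 1 and d = 17.
13^17 mod 35 = 13.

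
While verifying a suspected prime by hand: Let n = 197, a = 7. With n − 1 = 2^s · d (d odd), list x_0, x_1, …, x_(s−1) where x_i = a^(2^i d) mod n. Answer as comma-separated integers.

196, 1

n − 1 = 196 = 2^2 · 49, so s = 2 and d = 49.
x_0 = 7^49 mod 197 = 196.
x_1 = 196^2 mod 197 = 1.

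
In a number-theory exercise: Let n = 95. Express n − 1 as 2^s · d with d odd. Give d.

Halving: 94 → 47; 47 is odd.
So 94 = 2^1 · 47.

47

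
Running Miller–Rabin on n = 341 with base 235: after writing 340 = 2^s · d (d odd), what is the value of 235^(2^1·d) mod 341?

n − 1 = 340 = 2^2 · 85, so s = 2 and d = 85.
x_0 = 235^85 mod 341 = 67.
x_1 = 67^2 mod 341 = 56.

56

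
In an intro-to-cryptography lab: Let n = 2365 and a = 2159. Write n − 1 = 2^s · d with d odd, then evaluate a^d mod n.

n − 1 = 2364 = 2^2 · 591, so s = 2 and d = 591.
Repeated squaring mod 2365: 2159^1 ≡ 2159, 2159^2 ≡ 2231, 2159^4 ≡ 1401, 2159^8 ≡ 2216, 2159^16 ≡ 916, 2159^32 ≡ 1846, 2159^64 ≡ 2116, 2159^128 ≡ 511, 2159^256 ≡ 971, 2159^512 ≡ 1571.
591 = 512 + 64 + 8 + 4 + 2 + 1, so 2159^591 ≡ 1571·2116·2216·1401·2231·2159 ≡ 729 (mod 2365).

729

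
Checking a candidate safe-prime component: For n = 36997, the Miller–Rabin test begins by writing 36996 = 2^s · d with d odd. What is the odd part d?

Halving: 36996 → 18498 → 9249; 9249 is odd.
So 36996 = 2^2 · 9249.

9249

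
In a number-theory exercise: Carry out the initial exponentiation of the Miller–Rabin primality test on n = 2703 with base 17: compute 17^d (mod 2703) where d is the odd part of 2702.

n − 1 = 2702 = 2^1 · 1351, so s = 1 and d = 1351.
Repeated squaring mod 2703: 17^1 ≡ 17, 17^2 ≡ 289, 17^4 ≡ 2431, 17^8 ≡ 1003, 17^16 ≡ 493, 17^32 ≡ 2482, 17^64 ≡ 187, 17^128 ≡ 2533, 17^256 ≡ 1870, 17^512 ≡ 1921, 17^1024 ≡ 646.
1351 = 1024 + 256 + 64 + 4 + 2 + 1, so 17^1351 ≡ 646·1870·187·2431·289·17 ≡ 2516 (mod 2703).

2516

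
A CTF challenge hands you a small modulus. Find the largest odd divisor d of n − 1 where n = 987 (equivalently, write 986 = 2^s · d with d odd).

493

Halving: 986 → 493; 493 is odd.
So 986 = 2^1 · 493.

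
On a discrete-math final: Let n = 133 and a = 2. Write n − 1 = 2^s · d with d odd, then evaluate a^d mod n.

n − 1 = 132 = 2^2 · 33, so s = 2 and d = 33.
2^33 mod 133 = 50.

50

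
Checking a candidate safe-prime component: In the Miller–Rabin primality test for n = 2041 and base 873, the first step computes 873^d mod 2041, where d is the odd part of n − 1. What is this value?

n − 1 = 2040 = 2^3 · 255, so s = 3 and d = 255.
Repeated squaring mod 2041: 873^1 ≡ 873, 873^2 ≡ 836, 873^4 ≡ 874, 873^8 ≡ 542, 873^16 ≡ 1901, 873^32 ≡ 1231, 873^64 ≡ 939, 873^128 ≡ 9.
255 = 128 + 64 + 32 + 16 + 8 + 4 + 2 + 1, so 873^255 ≡ 9·939·1231·1901·542·874·836·873 ≡ 463 (mod 2041).

463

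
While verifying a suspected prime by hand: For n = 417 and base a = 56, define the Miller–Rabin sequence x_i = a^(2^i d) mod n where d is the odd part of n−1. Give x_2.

n − 1 = 416 = 2^5 · 13, so s = 5 and d = 13.
x_0 = 56^13 mod 417 = 209.
x_1 = 209^2 mod 417 = 313.
x_2 = 313^2 mod 417 = 391.

391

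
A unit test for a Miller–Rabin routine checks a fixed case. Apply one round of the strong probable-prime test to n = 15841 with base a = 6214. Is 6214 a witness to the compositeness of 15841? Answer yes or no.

n − 1 = 15840 = 2^5 · 495, so s = 5 and d = 495.
Repeated squaring mod 15841: 6214^1 ≡ 6214, 6214^2 ≡ 9279, 6214^4 ≡ 4006, 6214^8 ≡ 1103, 6214^16 ≡ 12693, 6214^32 ≡ 9279, 6214^64 ≡ 4006, 6214^128 ≡ 1103, 6214^256 ≡ 12693.
495 = 256 + 128 + 64 + 32 + 8 + 4 + 2 + 1, so 6214^495 ≡ 12693·1103·4006·9279·1103·4006·9279·6214 ≡ 13796 (mod 15841).
x_0 = 6214^495 mod 15841 = 13796.
x_0 is neither 1 nor 15840, so continue squaring.
x_1 = 13796^2 mod 15841 = 1.
x_1 = 1 but x_0 ≠ ±1, a nontrivial square root of 1 — 6214 is a witness and 15841 is composite.

yes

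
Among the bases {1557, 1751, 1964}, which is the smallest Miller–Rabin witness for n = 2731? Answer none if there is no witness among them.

none

n − 1 = 2730 = 2^1 · 1365, so s = 1 and d = 1365.
Base 1557: x_0 = 1557^1365 mod 2731 = 1. x_0 = 1, so 1557 is not a witness.
Base 1751: x_0 = 1751^1365 mod 2731 = 2730. x_0 = 2730 ≡ −1, so 1751 is not a witness.
Base 1964: x_0 = 1964^1365 mod 2731 = 1. x_0 = 1, so 1964 is not a witness.
No listed base is a witness for 2731.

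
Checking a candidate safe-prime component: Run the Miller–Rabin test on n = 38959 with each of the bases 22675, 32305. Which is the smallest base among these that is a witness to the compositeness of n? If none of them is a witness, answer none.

n − 1 = 38958 = 2^1 · 19479, so s = 1 and d = 19479.
Base 22675: x_0 = 22675^19479 mod 38959 = 38958. x_0 = 38958 ≡ −1, so 22675 is not a witness.
Base 32305: x_0 = 32305^19479 mod 38959 = 1. x_0 = 1, so 32305 is not a witness.
No listed base is a witness for 38959.

none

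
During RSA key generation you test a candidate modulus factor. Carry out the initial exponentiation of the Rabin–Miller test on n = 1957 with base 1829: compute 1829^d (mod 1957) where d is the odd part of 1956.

n − 1 = 1956 = 2^2 · 489, so s = 2 and d = 489.
Repeated squaring mod 1957: 1829^1 ≡ 1829, 1829^2 ≡ 728, 1829^4 ≡ 1594, 1829^8 ≡ 650, 1829^16 ≡ 1745, 1829^32 ≡ 1890, 1829^64 ≡ 575, 1829^128 ≡ 1849, 1829^256 ≡ 1879.
489 = 256 + 128 + 64 + 32 + 8 + 1, so 1829^489 ≡ 1879·1849·575·1890·650·1829 ≡ 657 (mod 1957).

657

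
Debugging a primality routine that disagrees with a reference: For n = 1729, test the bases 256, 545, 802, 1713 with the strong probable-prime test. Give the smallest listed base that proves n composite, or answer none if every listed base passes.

none

n − 1 = 1728 = 2^6 · 27, so s = 6 and d = 27.
Base 256: x_0 = 256^27 mod 1729 = 1. x_0 = 1, so 256 is not a witness.
Base 545: x_0 = 545^27 mod 1729 = 1728. x_0 = 1728 ≡ −1, so 545 is not a witness.
Base 802: x_0 = 802^27 mod 1729 = 1. x_0 = 1, so 802 is not a witness.
Base 1713: x_0 = 1713^27 mod 1729 = 1728. x_0 = 1728 ≡ −1, so 1713 is not a witness.
No listed base is a witness for 1729.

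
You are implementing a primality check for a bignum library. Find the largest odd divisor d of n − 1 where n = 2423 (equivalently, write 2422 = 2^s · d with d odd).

Halving: 2422 → 1211; 1211 is odd.
So 2422 = 2^1 · 1211.

1211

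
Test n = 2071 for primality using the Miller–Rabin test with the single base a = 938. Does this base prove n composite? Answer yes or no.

no

n − 1 = 2070 = 2^1 · 1035, so s = 1 and d = 1035.
By repeated squaring, 938^1035 ≡ 1 (mod 2071).
x_0 = 938^1035 mod 2071 = 1.
x_0 = 1, so 938 is not a witness.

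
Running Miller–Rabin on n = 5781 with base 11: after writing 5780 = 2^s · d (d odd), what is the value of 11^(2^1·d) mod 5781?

n − 1 = 5780 = 2^2 · 1445, so s = 2 and d = 1445.
x_0 = 11^1445 mod 5781 = 1643.
x_1 = 1643^2 mod 5781 = 5503.

5503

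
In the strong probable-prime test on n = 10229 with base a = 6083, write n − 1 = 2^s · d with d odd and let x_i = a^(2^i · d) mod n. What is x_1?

6927

n − 1 = 10228 = 2^2 · 2557, so s = 2 and d = 2557.
x_0 = 6083^2557 mod 10229 = 5339.
x_1 = 5339^2 mod 10229 = 6927.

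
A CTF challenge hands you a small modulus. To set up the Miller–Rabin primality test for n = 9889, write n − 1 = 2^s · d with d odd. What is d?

309

Halving: 9888 → 4944 → 2472 → 1236 → 618 → 309; 309 is odd.
So 9888 = 2^5 · 309.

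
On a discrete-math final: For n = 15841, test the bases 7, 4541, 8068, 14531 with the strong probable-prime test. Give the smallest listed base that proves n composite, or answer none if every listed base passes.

n − 1 = 15840 = 2^5 · 495, so s = 5 and d = 495.
Base 7: x_0 = 7^495 mod 15841 = 12432. x_0 is neither 1 nor 15840, so continue squaring. x_1 = 12432^2 mod 15841 = 9828. x_2 = 9828^2 mod 15841 = 7007. x_3 = 7007^2 mod 15841 = 6790. x_4 = 6790^2 mod 15841 = 6790. Reached i = s−1 = 4 without hitting −1: 7 is a Miller–Rabin witness and 15841 is composite.
Base 4541: x_0 = 4541^495 mod 15841 = 6726. x_0 is neither 1 nor 15840, so continue squaring. x_1 = 6726^2 mod 15841 = 13021. x_2 = 13021^2 mod 15841 = 218. x_3 = 218^2 mod 15841 = 1. x_3 = 1 but x_2 ≠ ±1, a nontrivial square root of 1 — 4541 is a witness and 15841 is composite.
Base 8068: x_0 = 8068^495 mod 15841 = 13021. x_0 is neither 1 nor 15840, so continue squaring. x_1 = 13021^2 mod 15841 = 218. x_2 = 218^2 mod 15841 = 1. x_2 = 1 but x_1 ≠ ±1, a nontrivial square root of 1 — 8068 is a witness and 15841 is composite.
Base 14531: x_0 = 14531^495 mod 15841 = 15623. x_0 is neither 1 nor 15840, so continue squaring. x_1 = 15623^2 mod 15841 = 1. x_1 = 1 but x_0 ≠ ±1, a nontrivial square root of 1 — 14531 is a witness and 15841 is composite.
The smallest witness among the given bases is 7.

7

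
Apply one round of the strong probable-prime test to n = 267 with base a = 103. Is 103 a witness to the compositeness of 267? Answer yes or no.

yes

n − 1 = 266 = 2^1 · 133, so s = 1 and d = 133.
x_0 = 103^133 mod 267 = 253.
x_0 ∉ {1, 266} and s = 1, so 103 is a Miller–Rabin witness and 267 is composite.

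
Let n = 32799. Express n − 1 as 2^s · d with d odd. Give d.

16399

Halving: 32798 → 16399; 16399 is odd.
So 32798 = 2^1 · 16399.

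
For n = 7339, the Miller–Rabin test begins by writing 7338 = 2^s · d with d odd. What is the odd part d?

3669

Halving: 7338 → 3669; 3669 is odd.
So 7338 = 2^1 · 3669.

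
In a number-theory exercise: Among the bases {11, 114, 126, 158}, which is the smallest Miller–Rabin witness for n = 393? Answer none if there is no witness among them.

11

n − 1 = 392 = 2^3 · 49, so s = 3 and d = 49.
Base 11: x_0 = 11^49 mod 393 = 140. x_0 is neither 1 nor 392, so continue squaring. x_1 = 140^2 mod 393 = 343. x_2 = 343^2 mod 393 = 142. Reached i = s−1 = 2 without hitting −1: 11 is a Miller–Rabin witness and 393 is composite.
Base 114: x_0 = 114^49 mod 393 = 156. x_0 is neither 1 nor 392, so continue squaring. x_1 = 156^2 mod 393 = 363. x_2 = 363^2 mod 393 = 114. Reached i = s−1 = 2 without hitting −1: 114 is a Miller–Rabin witness and 393 is composite.
Base 126: x_0 = 126^49 mod 393 = 228. x_0 is neither 1 nor 392, so continue squaring. x_1 = 228^2 mod 393 = 108. x_2 = 108^2 mod 393 = 267. Reached i = s−1 = 2 without hitting −1: 126 is a Miller–Rabin witness and 393 is composite.
Base 158: x_0 = 158^49 mod 393 = 101. x_0 is neither 1 nor 392, so continue squaring. x_1 = 101^2 mod 393 = 376. x_2 = 376^2 mod 393 = 289. Reached i = s−1 = 2 without hitting −1: 158 is a Miller–Rabin witness and 393 is composite.
The smallest witness among the given bases is 11.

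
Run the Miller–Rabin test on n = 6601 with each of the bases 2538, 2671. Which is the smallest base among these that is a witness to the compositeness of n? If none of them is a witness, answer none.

2671

n − 1 = 6600 = 2^3 · 825, so s = 3 and d = 825.
Base 2538: x_0 = 2538^825 mod 6601 = 1. x_0 = 1, so 2538 is not a witness.
Base 2671: x_0 = 2671^825 mod 6601 = 3704. x_0 is neither 1 nor 6600, so continue squaring. x_1 = 3704^2 mod 6601 = 2738. x_2 = 2738^2 mod 6601 = 4509. Reached i = s−1 = 2 without hitting −1: 2671 is a Miller–Rabin witness and 6601 is composite.
The smallest witness among the given bases is 2671.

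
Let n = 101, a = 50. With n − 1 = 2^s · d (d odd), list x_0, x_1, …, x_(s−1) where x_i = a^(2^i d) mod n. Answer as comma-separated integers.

n − 1 = 100 = 2^2 · 25, so s = 2 and d = 25.
x_0 = 50^25 mod 101 = 10.
x_1 = 10^2 mod 101 = 100.

10, 100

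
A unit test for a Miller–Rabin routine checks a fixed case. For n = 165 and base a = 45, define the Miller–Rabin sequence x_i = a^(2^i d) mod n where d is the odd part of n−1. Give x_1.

n − 1 = 164 = 2^2 · 41, so s = 2 and d = 41.
Repeated squaring mod 165: 45^1 ≡ 45, 45^2 ≡ 45, 45^4 ≡ 45, 45^8 ≡ 45, 45^16 ≡ 45, 45^32 ≡ 45.
41 = 32 + 8 + 1, so 45^41 ≡ 45·45·45 ≡ 45 (mod 165).
x_0 = 45.
x_1 = 45^2 mod 165 = 45.

45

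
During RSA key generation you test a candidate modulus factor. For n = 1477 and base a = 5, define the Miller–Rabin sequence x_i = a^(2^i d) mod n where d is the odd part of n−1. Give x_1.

n − 1 = 1476 = 2^2 · 369, so s = 2 and d = 369.
x_0 = 5^369 mod 1477 = 958.
x_1 = 958^2 mod 1477 = 547.

547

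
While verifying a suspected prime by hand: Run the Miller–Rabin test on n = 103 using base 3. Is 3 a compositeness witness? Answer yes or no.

no

n − 1 = 102 = 2^1 · 51, so s = 1 and d = 51.
By repeated squaring, 3^51 ≡ 102 (mod 103).
x_0 = 3^51 mod 103 = 102.
x_0 = 102 ≡ −1, so 3 is not a witness.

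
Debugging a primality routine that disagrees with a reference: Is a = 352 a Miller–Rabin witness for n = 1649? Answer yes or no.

yes

n − 1 = 1648 = 2^4 · 103, so s = 4 and d = 103.
Repeated squaring mod 1649: 352^1 ≡ 352, 352^2 ≡ 229, 352^4 ≡ 1322, 352^8 ≡ 1393, 352^16 ≡ 1225, 352^32 ≡ 35, 352^64 ≡ 1225.
103 = 64 + 32 + 4 + 2 + 1, so 352^103 ≡ 1225·35·1322·229·352 ≡ 449 (mod 1649).
x_0 = 352^103 mod 1649 = 449.
x_0 is neither 1 nor 1648, so continue squaring.
x_1 = 449^2 mod 1649 = 423.
x_2 = 423^2 mod 1649 = 837.
x_3 = 837^2 mod 1649 = 1393.
Reached i = s−1 = 3 without hitting −1: 352 is a Miller–Rabin witness and 1649 is composite.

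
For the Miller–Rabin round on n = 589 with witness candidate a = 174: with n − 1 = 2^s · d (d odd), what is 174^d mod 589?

407

n − 1 = 588 = 2^2 · 147, so s = 2 and d = 147.
Repeated squaring mod 589: 174^1 ≡ 174, 174^2 ≡ 237, 174^4 ≡ 214, 174^8 ≡ 443, 174^16 ≡ 112, 174^32 ≡ 175, 174^64 ≡ 586, 174^128 ≡ 9.
147 = 128 + 16 + 2 + 1, so 174^147 ≡ 9·112·237·174 ≡ 407 (mod 589).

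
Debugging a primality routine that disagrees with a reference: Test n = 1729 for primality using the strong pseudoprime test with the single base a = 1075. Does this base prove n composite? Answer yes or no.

no

n − 1 = 1728 = 2^6 · 27, so s = 6 and d = 27.
x_0 = 1075^27 mod 1729 = 1.
x_0 = 1, so 1075 is not a witness.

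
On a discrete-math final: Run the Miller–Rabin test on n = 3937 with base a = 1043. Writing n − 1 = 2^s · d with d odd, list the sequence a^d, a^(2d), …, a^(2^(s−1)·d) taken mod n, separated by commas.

2730, 159, 1659, 318, 2699

n − 1 = 3936 = 2^5 · 123, so s = 5 and d = 123.
x_0 = 1043^123 mod 3937 = 2730.
x_1 = 2730^2 mod 3937 = 159.
x_2 = 159^2 mod 3937 = 1659.
x_3 = 1659^2 mod 3937 = 318.
x_4 = 318^2 mod 3937 = 2699.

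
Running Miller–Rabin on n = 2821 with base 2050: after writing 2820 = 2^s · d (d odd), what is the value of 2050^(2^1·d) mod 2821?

1

n − 1 = 2820 = 2^2 · 705, so s = 2 and d = 705.
x_0 = 2050^705 mod 2821 = 1210.
x_1 = 1210^2 mod 2821 = 1.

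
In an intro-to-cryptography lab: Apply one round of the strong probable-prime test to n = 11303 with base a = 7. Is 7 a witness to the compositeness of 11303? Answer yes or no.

n − 1 = 11302 = 2^1 · 5651, so s = 1 and d = 5651.
x_0 = 7^5651 mod 11303 = 5933.
x_0 ∉ {1, 11302} and s = 1, so 7 is a Miller–Rabin witness and 11303 is composite.

yes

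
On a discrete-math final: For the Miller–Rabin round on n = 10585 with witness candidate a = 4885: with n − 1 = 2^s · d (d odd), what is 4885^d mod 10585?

10120

n − 1 = 10584 = 2^3 · 1323, so s = 3 and d = 1323.
Repeated squaring mod 10585: 4885^1 ≡ 4885, 4885^2 ≡ 4635, 4885^4 ≡ 6260, 4885^8 ≡ 1930, 4885^16 ≡ 9565, 4885^32 ≡ 3070, 4885^64 ≡ 4250, 4885^128 ≡ 4490, 4885^256 ≡ 6260, 4885^512 ≡ 1930, 4885^1024 ≡ 9565.
1323 = 1024 + 256 + 32 + 8 + 2 + 1, so 4885^1323 ≡ 9565·6260·3070·1930·4635·4885 ≡ 10120 (mod 10585).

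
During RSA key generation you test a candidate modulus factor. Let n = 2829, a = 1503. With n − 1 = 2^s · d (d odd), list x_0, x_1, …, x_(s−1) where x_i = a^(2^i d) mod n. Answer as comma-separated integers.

n − 1 = 2828 = 2^2 · 707, so s = 2 and d = 707.
x_0 = 1503^707 mod 2829 = 1110.
x_1 = 1110^2 mod 2829 = 1485.

1110, 1485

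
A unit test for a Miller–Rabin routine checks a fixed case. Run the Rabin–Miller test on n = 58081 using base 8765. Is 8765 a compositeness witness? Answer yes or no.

n − 1 = 58080 = 2^5 · 1815, so s = 5 and d = 1815.
x_0 = 8765^1815 mod 58081 = 37431.
x_0 is neither 1 nor 58080, so continue squaring.
x_1 = 37431^2 mod 58081 = 49879.
x_2 = 49879^2 mod 58081 = 15006.
x_3 = 15006^2 mod 58081 = 58080.
x_3 ≡ −1, so 8765 is not a witness.

no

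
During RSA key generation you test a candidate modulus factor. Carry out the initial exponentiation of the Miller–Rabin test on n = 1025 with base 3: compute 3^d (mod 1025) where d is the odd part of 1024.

3

n − 1 = 1024 = 2^10 · 1, so s = 10 and d = 1.
3^1 mod 1025 = 3.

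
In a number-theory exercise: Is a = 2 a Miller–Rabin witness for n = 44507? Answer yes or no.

no

n − 1 = 44506 = 2^1 · 22253, so s = 1 and d = 22253.
x_0 = 2^22253 mod 44507 = 44506.
x_0 = 44506 ≡ −1, so 2 is not a witness.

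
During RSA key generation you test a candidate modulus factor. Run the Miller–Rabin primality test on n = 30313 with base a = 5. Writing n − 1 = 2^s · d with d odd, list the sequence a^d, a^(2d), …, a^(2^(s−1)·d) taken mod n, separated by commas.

n − 1 = 30312 = 2^3 · 3789, so s = 3 and d = 3789.
x_0 = 5^3789 mod 30313 = 9049.
x_1 = 9049^2 mod 30313 = 8988.
x_2 = 8988^2 mod 30313 = 30312.

9049, 8988, 30312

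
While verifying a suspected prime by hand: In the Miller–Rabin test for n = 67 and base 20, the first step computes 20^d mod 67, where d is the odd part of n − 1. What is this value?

66

n − 1 = 66 = 2^1 · 33, so s = 1 and d = 33.
20^33 mod 67 = 66.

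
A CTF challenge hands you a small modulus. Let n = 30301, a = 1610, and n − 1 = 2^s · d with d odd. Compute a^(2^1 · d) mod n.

15950

n − 1 = 30300 = 2^2 · 7575, so s = 2 and d = 7575.
x_0 = 1610^7575 mod 30301 = 11999.
x_1 = 11999^2 mod 30301 = 15950.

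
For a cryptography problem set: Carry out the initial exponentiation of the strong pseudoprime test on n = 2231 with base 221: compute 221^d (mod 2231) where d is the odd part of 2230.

1075

n − 1 = 2230 = 2^1 · 1115, so s = 1 and d = 1115.
221^1115 mod 2231 = 1075.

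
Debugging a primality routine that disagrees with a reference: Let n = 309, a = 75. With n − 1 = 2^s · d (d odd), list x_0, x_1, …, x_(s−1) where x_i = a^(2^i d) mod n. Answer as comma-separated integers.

n − 1 = 308 = 2^2 · 77, so s = 2 and d = 77.
x_0 = 75^77 mod 309 = 156.
x_1 = 156^2 mod 309 = 234.

156, 234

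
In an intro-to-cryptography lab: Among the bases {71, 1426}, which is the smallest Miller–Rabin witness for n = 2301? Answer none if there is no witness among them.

n − 1 = 2300 = 2^2 · 575, so s = 2 and d = 575.
Base 71: x_0 = 71^575 mod 2301 = 1532. x_0 is neither 1 nor 2300, so continue squaring. x_1 = 1532^2 mod 2301 = 4. Reached i = s−1 = 1 without hitting −1: 71 is a Miller–Rabin witness and 2301 is composite.
Base 1426: x_0 = 1426^575 mod 2301 = 991. x_0 is neither 1 nor 2300, so continue squaring. x_1 = 991^2 mod 2301 = 1855. Reached i = s−1 = 1 without hitting −1: 1426 is a Miller–Rabin witness and 2301 is composite.
The smallest witness among the given bases is 71.

71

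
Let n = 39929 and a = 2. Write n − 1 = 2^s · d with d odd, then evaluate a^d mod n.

n − 1 = 39928 = 2^3 · 4991, so s = 3 and d = 4991.
Repeated squaring mod 39929: 2^1 ≡ 2, 2^2 ≡ 4, 2^4 ≡ 16, 2^8 ≡ 256, 2^16 ≡ 25607, 2^32 ≡ 4411, 2^64 ≡ 11498, 2^128 ≡ 39014, 2^256 ≡ 38645, 2^512 ≡ 11567, 2^1024 ≡ 33339, 2^2048 ≡ 25277, 2^4096 ≡ 22800.
4991 = 4096 + 512 + 256 + 64 + 32 + 16 + 8 + 4 + 2 + 1, so 2^4991 ≡ 22800·11567·38645·11498·4411·25607·256·16·4·2 ≡ 25157 (mod 39929).

25157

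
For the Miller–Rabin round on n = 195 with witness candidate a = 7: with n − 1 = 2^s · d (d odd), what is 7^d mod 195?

n − 1 = 194 = 2^1 · 97, so s = 1 and d = 97.
Repeated squaring mod 195: 7^1 ≡ 7, 7^2 ≡ 49, 7^4 ≡ 61, 7^8 ≡ 16, 7^16 ≡ 61, 7^32 ≡ 16, 7^64 ≡ 61.
97 = 64 + 32 + 1, so 7^97 ≡ 61·16·7 ≡ 7 (mod 195).

7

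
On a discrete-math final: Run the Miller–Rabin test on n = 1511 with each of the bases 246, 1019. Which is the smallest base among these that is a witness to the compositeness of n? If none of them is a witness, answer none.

none

n − 1 = 1510 = 2^1 · 755, so s = 1 and d = 755.
Base 246: x_0 = 246^755 mod 1511 = 1510. x_0 = 1510 ≡ −1, so 246 is not a witness.
Base 1019: x_0 = 1019^755 mod 1511 = 1. x_0 = 1, so 1019 is not a witness.
No listed base is a witness for 1511.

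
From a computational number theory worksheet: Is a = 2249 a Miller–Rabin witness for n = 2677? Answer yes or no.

n − 1 = 2676 = 2^2 · 669, so s = 2 and d = 669.
By repeated squaring, 2249^669 ≡ 2127 (mod 2677).
x_0 = 2249^669 mod 2677 = 2127.
x_0 is neither 1 nor 2676, so continue squaring.
x_1 = 2127^2 mod 2677 = 2676.
x_1 ≡ −1, so 2249 is not a witness.

no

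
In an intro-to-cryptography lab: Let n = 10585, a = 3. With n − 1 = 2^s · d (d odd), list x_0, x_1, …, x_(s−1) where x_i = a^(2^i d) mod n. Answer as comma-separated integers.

8422, 10584, 1

n − 1 = 10584 = 2^3 · 1323, so s = 3 and d = 1323.
x_0 = 3^1323 mod 10585 = 8422.
x_1 = 8422^2 mod 10585 = 10584.
x_2 = 10584^2 mod 10585 = 1.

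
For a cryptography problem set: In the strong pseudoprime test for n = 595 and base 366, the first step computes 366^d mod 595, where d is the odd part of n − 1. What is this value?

281

n − 1 = 594 = 2^1 · 297, so s = 1 and d = 297.
Repeated squaring mod 595: 366^1 ≡ 366, 366^2 ≡ 81, 366^4 ≡ 16, 366^8 ≡ 256, 366^16 ≡ 86, 366^32 ≡ 256, 366^64 ≡ 86, 366^128 ≡ 256, 366^256 ≡ 86.
297 = 256 + 32 + 8 + 1, so 366^297 ≡ 86·256·256·366 ≡ 281 (mod 595).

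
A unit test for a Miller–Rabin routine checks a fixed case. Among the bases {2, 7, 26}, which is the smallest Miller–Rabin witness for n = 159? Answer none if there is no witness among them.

2

n − 1 = 158 = 2^1 · 79, so s = 1 and d = 79.
Base 2: x_0 = 2^79 mod 159 = 104. x_0 ∉ {1, 158} and s = 1, so 2 is a Miller–Rabin witness and 159 is composite.
Base 7: x_0 = 7^79 mod 159 = 7. x_0 ∉ {1, 158} and s = 1, so 7 is a Miller–Rabin witness and 159 is composite.
Base 26: x_0 = 26^79 mod 159 = 80. x_0 ∉ {1, 158} and s = 1, so 26 is a Miller–Rabin witness and 159 is composite.
The smallest witness among the given bases is 2.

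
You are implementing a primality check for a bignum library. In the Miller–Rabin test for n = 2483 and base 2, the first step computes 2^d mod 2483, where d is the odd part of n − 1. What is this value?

n − 1 = 2482 = 2^1 · 1241, so s = 1 and d = 1241.
Repeated squaring mod 2483: 2^1 ≡ 2, 2^2 ≡ 4, 2^4 ≡ 16, 2^8 ≡ 256, 2^16 ≡ 978, 2^32 ≡ 529, 2^64 ≡ 1745, 2^128 ≡ 867, 2^256 ≡ 1823, 2^512 ≡ 1075, 2^1024 ≡ 1030.
1241 = 1024 + 128 + 64 + 16 + 8 + 1, so 2^1241 ≡ 1030·867·1745·978·256·2 ≡ 1592 (mod 2483).

1592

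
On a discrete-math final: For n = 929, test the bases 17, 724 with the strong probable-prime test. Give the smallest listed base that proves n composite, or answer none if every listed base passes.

none

n − 1 = 928 = 2^5 · 29, so s = 5 and d = 29.
Base 17: x_0 = 17^29 mod 929 = 228. x_0 is neither 1 nor 928, so continue squaring. x_1 = 228^2 mod 929 = 889. x_2 = 889^2 mod 929 = 671. x_3 = 671^2 mod 929 = 605. x_4 = 605^2 mod 929 = 928. x_4 ≡ −1, so 17 is not a witness.
Base 724: x_0 = 724^29 mod 929 = 732. x_0 is neither 1 nor 928, so continue squaring. x_1 = 732^2 mod 929 = 720. x_2 = 720^2 mod 929 = 18. x_3 = 18^2 mod 929 = 324. x_4 = 324^2 mod 929 = 928. x_4 ≡ −1, so 724 is not a witness.
No listed base is a witness for 929.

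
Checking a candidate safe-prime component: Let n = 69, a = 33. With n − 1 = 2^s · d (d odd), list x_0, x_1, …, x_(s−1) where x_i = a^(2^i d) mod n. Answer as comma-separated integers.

n − 1 = 68 = 2^2 · 17, so s = 2 and d = 17.
x_0 = 33^17 mod 69 = 63.
x_1 = 63^2 mod 69 = 36.

63, 36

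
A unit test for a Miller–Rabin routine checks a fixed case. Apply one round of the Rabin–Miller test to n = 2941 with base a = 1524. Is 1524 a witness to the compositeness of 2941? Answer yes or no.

yes

n − 1 = 2940 = 2^2 · 735, so s = 2 and d = 735.
x_0 = 1524^735 mod 2941 = 2428.
x_0 is neither 1 nor 2940, so continue squaring.
x_1 = 2428^2 mod 2941 = 1420.
Reached i = s−1 = 1 without hitting −1: 1524 is a Miller–Rabin witness and 2941 is composite.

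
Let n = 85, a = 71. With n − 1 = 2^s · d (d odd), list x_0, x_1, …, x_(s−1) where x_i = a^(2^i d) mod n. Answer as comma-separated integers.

n − 1 = 84 = 2^2 · 21, so s = 2 and d = 21.
x_0 = 71^21 mod 85 = 56.
x_1 = 56^2 mod 85 = 76.

56, 76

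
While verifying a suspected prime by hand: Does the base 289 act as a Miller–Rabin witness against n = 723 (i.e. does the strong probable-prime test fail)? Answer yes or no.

n − 1 = 722 = 2^1 · 361, so s = 1 and d = 361.
x_0 = 289^361 mod 723 = 289.
x_0 ∉ {1, 722} and s = 1, so 289 is a Miller–Rabin witness and 723 is composite.

yes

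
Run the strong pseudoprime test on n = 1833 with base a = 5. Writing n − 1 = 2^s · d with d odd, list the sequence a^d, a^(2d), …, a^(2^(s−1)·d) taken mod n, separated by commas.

395, 220, 742

n − 1 = 1832 = 2^3 · 229, so s = 3 and d = 229.
x_0 = 5^229 mod 1833 = 395.
x_1 = 395^2 mod 1833 = 220.
x_2 = 220^2 mod 1833 = 742.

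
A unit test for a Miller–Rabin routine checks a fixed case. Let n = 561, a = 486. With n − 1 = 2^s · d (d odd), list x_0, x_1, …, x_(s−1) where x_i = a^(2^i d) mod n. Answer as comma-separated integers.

n − 1 = 560 = 2^4 · 35, so s = 4 and d = 35.
x_0 = 486^35 mod 561 = 252.
x_1 = 252^2 mod 561 = 111.
x_2 = 111^2 mod 561 = 540.
x_3 = 540^2 mod 561 = 441.

252, 111, 540, 441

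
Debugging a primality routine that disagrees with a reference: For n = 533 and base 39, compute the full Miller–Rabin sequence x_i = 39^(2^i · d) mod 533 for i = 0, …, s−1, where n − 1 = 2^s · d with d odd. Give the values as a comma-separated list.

377, 351

n − 1 = 532 = 2^2 · 133, so s = 2 and d = 133.
x_0 = 39^133 mod 533 = 377.
x_1 = 377^2 mod 533 = 351.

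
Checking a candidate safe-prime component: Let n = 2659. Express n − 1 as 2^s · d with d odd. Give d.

1329

Halving: 2658 → 1329; 1329 is odd.
So 2658 = 2^1 · 1329.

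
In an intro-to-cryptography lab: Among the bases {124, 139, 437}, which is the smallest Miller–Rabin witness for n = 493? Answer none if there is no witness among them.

n − 1 = 492 = 2^2 · 123, so s = 2 and d = 123.
Base 124: x_0 = 124^123 mod 493 = 351. x_0 is neither 1 nor 492, so continue squaring. x_1 = 351^2 mod 493 = 444. Reached i = s−1 = 1 without hitting −1: 124 is a Miller–Rabin witness and 493 is composite.
Base 139: x_0 = 139^123 mod 493 = 194. x_0 is neither 1 nor 492, so continue squaring. x_1 = 194^2 mod 493 = 168. Reached i = s−1 = 1 without hitting −1: 139 is a Miller–Rabin witness and 493 is composite.
Base 437: x_0 = 437^123 mod 493 = 482. x_0 is neither 1 nor 492, so continue squaring. x_1 = 482^2 mod 493 = 121. Reached i = s−1 = 1 without hitting −1: 437 is a Miller–Rabin witness and 493 is composite.
The smallest witness among the given bases is 124.

124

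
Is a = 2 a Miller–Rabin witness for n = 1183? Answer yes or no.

n − 1 = 1182 = 2^1 · 591, so s = 1 and d = 591.
x_0 = 2^591 mod 1183 = 1100.
x_0 ∉ {1, 1182} and s = 1, so 2 is a Miller–Rabin witness and 1183 is composite.

yes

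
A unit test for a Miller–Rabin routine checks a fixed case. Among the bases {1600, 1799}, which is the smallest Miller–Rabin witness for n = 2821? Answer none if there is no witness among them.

1799

n − 1 = 2820 = 2^2 · 705, so s = 2 and d = 705.
Base 1600: x_0 = 1600^705 mod 2821 = 1. x_0 = 1, so 1600 is not a witness.
Base 1799: x_0 = 1799^705 mod 2821 = 1799. x_0 is neither 1 nor 2820, so continue squaring. x_1 = 1799^2 mod 2821 = 714. Reached i = s−1 = 1 without hitting −1: 1799 is a Miller–Rabin witness and 2821 is composite.
The smallest witness among the given bases is 1799.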